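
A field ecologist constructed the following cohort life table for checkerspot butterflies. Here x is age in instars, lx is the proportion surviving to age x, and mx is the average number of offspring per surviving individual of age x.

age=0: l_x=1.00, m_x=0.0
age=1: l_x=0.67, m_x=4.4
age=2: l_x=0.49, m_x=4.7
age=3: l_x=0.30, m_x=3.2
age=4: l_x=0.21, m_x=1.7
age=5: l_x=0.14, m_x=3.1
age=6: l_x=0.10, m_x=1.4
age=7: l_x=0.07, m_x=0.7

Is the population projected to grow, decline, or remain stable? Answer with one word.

growing

R0 = Σ lx·mx = 0 + 2.948 + 2.303 + 0.96 + 0.357 + 0.434 + 0.14 + 0.049 = 7.191
R0 > 1, so the population is growing.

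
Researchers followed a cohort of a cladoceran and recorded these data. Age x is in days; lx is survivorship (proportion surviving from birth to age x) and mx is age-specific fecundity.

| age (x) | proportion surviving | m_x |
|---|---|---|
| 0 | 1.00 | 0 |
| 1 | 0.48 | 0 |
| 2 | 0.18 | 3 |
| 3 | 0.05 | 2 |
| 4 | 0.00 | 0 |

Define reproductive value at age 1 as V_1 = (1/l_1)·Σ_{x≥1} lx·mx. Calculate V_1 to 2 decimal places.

1.33

lx·mx for x ≥ 1: 0, 0.54, 0.1, 0 → sum = 0.64
V_1 = 0.64 / l_1 = 0.64 / 0.48 = 1.333333… → 1.33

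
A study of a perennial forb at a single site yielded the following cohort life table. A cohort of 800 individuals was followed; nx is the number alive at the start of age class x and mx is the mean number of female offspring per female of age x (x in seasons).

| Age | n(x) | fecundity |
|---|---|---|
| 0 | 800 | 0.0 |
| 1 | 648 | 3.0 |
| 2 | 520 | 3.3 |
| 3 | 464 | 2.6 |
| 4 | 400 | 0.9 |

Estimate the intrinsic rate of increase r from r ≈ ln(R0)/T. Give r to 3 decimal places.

lx = nx/n0 = nx/800: 1, 0.81, 0.65, 0.58, 0.5
R0 = Σ lx·mx = 0 + 2.43 + 2.145 + 1.508 + 0.45 = 6.533
Σ x·lx·mx = 13.044; T = 13.044/6.533 = 1.99663…
r ≈ ln(R0)/T = ln(6.533)/1.99663… = 0.94002… → 0.940

0.940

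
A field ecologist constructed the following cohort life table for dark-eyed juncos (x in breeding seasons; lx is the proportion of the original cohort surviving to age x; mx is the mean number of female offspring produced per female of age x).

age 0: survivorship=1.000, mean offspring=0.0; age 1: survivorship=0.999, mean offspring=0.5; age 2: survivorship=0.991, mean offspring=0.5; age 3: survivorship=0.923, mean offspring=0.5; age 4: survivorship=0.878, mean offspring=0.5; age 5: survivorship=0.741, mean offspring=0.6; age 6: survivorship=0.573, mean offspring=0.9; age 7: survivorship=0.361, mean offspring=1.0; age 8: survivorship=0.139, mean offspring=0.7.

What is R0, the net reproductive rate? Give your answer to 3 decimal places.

3.314

lx·mx by age: 0, 0.4995, 0.4955, 0.4615, 0.439, 0.4446, 0.5157, 0.361, 0.0973
R0 = Σ lx·mx = 3.3141 → 3.314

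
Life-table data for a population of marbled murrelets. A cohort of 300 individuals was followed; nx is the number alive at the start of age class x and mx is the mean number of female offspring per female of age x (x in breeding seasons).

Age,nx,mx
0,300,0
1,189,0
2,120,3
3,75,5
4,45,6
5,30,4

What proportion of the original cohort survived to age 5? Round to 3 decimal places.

0.100

l_5 = n_5/n_0 = 30/300 = 0.1 → 0.100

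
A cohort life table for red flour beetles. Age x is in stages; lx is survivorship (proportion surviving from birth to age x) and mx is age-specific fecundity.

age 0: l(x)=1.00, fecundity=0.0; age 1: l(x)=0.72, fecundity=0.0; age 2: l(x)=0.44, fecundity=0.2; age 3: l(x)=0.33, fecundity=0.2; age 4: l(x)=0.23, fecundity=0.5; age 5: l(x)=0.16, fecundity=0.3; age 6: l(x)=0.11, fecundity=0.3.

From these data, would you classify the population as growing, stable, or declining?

declining

R0 = Σ lx·mx = 0 + 0 + 0.088 + 0.066 + 0.115 + 0.048 + 0.033 = 0.35
R0 < 1, so the population is declining.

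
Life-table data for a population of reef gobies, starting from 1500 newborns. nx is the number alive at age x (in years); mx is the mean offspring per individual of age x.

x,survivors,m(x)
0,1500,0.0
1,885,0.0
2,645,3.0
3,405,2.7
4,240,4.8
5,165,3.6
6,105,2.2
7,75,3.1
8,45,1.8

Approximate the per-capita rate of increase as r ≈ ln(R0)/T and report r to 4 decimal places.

lx = nx/n0 = nx/1500: 1, 0.59, 0.43, 0.27, 0.16, 0.11, 0.07, 0.05, 0.03
R0 = Σ lx·mx = 0 + 0 + 1.29 + 0.729 + 0.768 + 0.396 + 0.154 + 0.155 + 0.054 = 3.546
Σ x·lx·mx = 12.26; T = 12.26/3.546 = 3.45742…
r ≈ ln(R0)/T = ln(3.546)/3.45742… = 0.366117… → 0.3661

0.3661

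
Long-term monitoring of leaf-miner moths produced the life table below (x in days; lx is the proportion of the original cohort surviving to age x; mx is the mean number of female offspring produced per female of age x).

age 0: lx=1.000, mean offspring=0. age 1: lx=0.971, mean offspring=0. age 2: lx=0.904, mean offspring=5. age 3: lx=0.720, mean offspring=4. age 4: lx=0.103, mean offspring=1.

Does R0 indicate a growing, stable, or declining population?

R0 = Σ lx·mx = 0 + 0 + 4.52 + 2.88 + 0.103 = 7.503
R0 > 1, so the population is growing.

growing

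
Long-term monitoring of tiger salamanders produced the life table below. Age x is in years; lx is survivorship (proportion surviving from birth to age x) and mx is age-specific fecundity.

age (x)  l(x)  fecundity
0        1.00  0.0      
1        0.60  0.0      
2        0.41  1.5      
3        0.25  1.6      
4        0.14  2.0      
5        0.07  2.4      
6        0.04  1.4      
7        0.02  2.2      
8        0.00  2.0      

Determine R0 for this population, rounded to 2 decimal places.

1.56

lx·mx by age: 0, 0, 0.615, 0.4, 0.28, 0.168, 0.056, 0.044, 0
R0 = Σ lx·mx = 1.563 → 1.56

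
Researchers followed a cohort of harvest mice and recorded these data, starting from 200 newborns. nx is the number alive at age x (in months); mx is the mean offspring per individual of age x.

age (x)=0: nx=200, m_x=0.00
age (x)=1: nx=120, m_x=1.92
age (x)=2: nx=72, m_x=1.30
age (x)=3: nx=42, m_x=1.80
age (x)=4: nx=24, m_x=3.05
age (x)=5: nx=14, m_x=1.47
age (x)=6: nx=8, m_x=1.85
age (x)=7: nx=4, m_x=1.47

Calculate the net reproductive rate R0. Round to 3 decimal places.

lx = nx/n0 = nx/200: 1, 0.6, 0.36, 0.21, 0.12, 0.07, 0.04, 0.02
lx·mx by age: 0, 1.152, 0.468, 0.378, 0.366, 0.1029, 0.074, 0.0294
R0 = Σ lx·mx = 2.5703 → 2.570

2.570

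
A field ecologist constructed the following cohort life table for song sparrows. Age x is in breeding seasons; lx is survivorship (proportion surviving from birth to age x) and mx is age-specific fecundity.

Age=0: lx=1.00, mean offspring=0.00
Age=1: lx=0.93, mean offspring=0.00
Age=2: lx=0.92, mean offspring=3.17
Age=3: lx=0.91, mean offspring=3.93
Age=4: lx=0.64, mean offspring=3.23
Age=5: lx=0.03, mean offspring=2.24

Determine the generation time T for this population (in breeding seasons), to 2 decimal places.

lx·mx: 0, 0, 2.9164, 3.5763, 2.0672, 0.0672 → R0 = 8.6271
x·lx·mx: 0, 0, 5.8328, 10.7289, 8.2688, 0.336 → Σ = 25.1665
T = 25.1665 / 8.6271 = 2.917145… → 2.92

2.92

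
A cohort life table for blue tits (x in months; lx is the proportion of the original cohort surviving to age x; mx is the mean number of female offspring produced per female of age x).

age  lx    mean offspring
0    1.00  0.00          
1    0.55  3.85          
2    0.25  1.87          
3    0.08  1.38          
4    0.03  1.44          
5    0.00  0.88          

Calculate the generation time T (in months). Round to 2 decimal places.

lx·mx: 0, 2.1175, 0.4675, 0.1104, 0.0432, 0 → R0 = 2.7386
x·lx·mx: 0, 2.1175, 0.935, 0.3312, 0.1728, 0 → Σ = 3.5565
T = 3.5565 / 2.7386 = 1.298656… → 1.30

1.30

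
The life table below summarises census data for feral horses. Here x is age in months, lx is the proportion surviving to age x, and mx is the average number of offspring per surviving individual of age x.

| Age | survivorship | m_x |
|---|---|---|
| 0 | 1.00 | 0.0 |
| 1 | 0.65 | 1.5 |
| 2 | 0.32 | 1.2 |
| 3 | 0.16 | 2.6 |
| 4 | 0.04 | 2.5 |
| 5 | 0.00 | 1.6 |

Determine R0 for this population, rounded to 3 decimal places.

lx·mx by age: 0, 0.975, 0.384, 0.416, 0.1, 0
R0 = Σ lx·mx = 1.875 → 1.875

1.875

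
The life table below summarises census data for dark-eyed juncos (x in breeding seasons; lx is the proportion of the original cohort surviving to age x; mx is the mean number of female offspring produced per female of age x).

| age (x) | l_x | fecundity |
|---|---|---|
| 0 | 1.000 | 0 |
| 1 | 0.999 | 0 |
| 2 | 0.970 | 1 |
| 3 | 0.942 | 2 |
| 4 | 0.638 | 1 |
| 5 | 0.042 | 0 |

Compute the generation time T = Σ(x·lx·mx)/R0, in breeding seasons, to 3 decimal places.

lx·mx: 0, 0, 0.97, 1.884, 0.638, 0 → R0 = 3.492
x·lx·mx: 0, 0, 1.94, 5.652, 2.552, 0 → Σ = 10.144
T = 10.144 / 3.492 = 2.904926… → 2.905

2.905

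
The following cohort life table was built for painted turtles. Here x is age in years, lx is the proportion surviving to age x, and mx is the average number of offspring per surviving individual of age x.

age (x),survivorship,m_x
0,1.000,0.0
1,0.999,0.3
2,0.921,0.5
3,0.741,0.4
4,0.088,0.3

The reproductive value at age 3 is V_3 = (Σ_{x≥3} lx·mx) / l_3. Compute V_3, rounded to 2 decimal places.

0.44

lx·mx for x ≥ 3: 0.2964, 0.0264 → sum = 0.3228
V_3 = 0.3228 / l_3 = 0.3228 / 0.741 = 0.435628… → 0.44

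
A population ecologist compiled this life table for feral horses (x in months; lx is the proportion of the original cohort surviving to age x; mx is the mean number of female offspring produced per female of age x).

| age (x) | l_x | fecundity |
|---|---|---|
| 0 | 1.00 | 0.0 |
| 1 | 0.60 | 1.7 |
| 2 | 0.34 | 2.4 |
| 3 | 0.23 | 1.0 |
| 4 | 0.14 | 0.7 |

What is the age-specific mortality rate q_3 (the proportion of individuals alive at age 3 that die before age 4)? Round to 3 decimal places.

q_3 = (l_3 − l_4) / l_3 = (0.23 − 0.14) / 0.23
     = 0.09 / 0.23 = 0.391304… → 0.391

0.391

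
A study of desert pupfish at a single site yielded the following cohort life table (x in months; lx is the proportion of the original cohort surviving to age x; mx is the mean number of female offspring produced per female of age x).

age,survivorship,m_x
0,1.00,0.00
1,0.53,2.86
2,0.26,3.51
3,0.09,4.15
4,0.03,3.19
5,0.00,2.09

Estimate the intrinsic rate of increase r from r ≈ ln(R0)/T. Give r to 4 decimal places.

0.6364

R0 = Σ lx·mx = 0 + 1.5158 + 0.9126 + 0.3735 + 0.0957 + 0 = 2.8976
Σ x·lx·mx = 4.8443; T = 4.8443/2.8976 = 1.67183…
r ≈ ln(R0)/T = ln(2.8976)/1.67183… = 0.636358… → 0.6364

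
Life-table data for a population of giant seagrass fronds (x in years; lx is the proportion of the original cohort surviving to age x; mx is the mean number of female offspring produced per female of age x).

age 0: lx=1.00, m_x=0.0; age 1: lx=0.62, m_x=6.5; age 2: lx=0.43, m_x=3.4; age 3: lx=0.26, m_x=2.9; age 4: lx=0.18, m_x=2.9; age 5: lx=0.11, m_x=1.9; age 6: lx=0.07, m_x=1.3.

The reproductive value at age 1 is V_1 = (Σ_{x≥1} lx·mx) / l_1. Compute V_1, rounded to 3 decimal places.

lx·mx for x ≥ 1: 4.03, 1.462, 0.754, 0.522, 0.209, 0.091 → sum = 7.068
V_1 = 7.068 / l_1 = 7.068 / 0.62 = 11.4 → 11.400

11.400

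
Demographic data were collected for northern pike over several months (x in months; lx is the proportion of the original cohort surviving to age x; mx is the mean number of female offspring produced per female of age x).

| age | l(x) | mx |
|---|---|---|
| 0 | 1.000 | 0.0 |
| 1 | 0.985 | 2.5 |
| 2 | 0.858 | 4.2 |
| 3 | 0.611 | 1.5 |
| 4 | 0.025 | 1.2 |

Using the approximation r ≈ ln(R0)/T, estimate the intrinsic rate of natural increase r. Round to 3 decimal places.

1.089

R0 = Σ lx·mx = 0 + 2.4625 + 3.6036 + 0.9165 + 0.03 = 7.0126
Σ x·lx·mx = 12.5392; T = 12.5392/7.0126 = 1.7881…
r ≈ ln(R0)/T = ln(7.0126)/1.7881… = 1.08926… → 1.089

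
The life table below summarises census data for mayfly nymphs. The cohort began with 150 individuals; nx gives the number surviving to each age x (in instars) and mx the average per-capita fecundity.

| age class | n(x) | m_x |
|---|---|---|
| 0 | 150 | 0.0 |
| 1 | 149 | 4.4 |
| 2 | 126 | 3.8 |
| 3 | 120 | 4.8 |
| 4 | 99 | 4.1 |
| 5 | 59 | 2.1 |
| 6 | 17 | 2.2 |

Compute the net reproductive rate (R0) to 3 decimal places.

lx = nx/n0 = nx/150: 1, 0.99333…, 0.84, 0.8, 0.66, 0.39333…, 0.11333…
lx·mx by age: 0, 4.370667…, 3.192, 3.84, 2.706, 0.826…, 0.249333…
R0 = Σ lx·mx = 15.184… → 15.184

15.184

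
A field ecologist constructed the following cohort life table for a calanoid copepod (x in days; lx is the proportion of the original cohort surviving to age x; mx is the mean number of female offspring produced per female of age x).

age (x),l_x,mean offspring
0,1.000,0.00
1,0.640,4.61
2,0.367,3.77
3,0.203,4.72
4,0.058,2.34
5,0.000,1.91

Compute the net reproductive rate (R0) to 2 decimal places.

5.43

lx·mx by age: 0, 2.9504, 1.38359, 0.95816, 0.13572, 0
R0 = Σ lx·mx = 5.42787 → 5.43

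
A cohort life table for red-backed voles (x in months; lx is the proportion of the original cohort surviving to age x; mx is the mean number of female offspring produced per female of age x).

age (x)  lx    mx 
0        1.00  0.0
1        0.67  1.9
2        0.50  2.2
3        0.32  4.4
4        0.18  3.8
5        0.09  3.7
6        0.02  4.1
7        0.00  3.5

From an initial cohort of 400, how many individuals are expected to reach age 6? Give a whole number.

8

Expected survivors = N0 · l_6 = 400 × 0.02 = 8 → 8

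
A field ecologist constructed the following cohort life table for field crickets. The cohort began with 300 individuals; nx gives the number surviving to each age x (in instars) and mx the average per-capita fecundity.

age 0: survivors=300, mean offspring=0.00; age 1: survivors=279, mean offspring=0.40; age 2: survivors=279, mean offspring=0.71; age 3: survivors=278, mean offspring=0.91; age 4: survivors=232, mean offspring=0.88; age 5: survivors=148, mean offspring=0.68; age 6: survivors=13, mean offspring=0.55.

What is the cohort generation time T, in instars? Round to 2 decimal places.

3.01

lx = nx/n0 = nx/300: 1, 0.93, 0.93, 0.92667…, 0.77333…, 0.49333…, 0.04333…
lx·mx: 0, 0.372, 0.6603, 0.843267…, 0.680533…, 0.335467…, 0.023833… → R0 = 2.9154…
x·lx·mx: 0, 0.372, 1.3206, 2.5298…, 2.722133…, 1.677333…, 0.143… → Σ = 8.764867…
T = 8.764867… / 2.9154… = 3.006403… → 3.01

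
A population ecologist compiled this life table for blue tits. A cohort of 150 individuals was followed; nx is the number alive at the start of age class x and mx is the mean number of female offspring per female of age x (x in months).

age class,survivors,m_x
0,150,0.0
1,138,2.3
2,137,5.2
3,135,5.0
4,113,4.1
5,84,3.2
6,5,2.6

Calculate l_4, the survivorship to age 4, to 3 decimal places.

l_4 = n_4/n_0 = 113/150 = 0.753333… → 0.753

0.753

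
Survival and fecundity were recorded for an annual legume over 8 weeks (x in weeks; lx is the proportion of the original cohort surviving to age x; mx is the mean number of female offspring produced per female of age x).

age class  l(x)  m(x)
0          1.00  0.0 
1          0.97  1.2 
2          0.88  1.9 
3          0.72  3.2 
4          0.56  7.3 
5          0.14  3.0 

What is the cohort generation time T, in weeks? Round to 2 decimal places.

lx·mx: 0, 1.164, 1.672, 2.304, 4.088, 0.42 → R0 = 9.648
x·lx·mx: 0, 1.164, 3.344, 6.912, 16.352, 2.1 → Σ = 29.872
T = 29.872 / 9.648 = 3.096186… → 3.10

3.10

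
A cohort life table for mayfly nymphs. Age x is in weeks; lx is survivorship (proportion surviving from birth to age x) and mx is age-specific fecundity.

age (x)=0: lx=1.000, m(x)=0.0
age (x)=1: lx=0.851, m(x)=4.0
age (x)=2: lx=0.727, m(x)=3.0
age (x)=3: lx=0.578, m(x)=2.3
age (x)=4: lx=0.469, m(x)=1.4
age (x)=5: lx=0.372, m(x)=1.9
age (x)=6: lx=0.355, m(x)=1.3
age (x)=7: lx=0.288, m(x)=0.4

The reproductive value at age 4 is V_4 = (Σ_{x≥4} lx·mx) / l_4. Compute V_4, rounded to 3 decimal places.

lx·mx for x ≥ 4: 0.6566, 0.7068, 0.4615, 0.1152 → sum = 1.9401
V_4 = 1.9401 / l_4 = 1.9401 / 0.469 = 4.136674… → 4.137

4.137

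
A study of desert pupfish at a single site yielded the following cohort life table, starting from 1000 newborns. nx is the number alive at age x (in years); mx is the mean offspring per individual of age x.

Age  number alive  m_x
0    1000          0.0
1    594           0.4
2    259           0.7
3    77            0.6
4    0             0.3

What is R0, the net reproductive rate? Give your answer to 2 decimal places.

lx = nx/n0 = nx/1000: 1, 0.594, 0.259, 0.077, 0
lx·mx by age: 0, 0.2376, 0.1813, 0.0462, 0
R0 = Σ lx·mx = 0.4651 → 0.47

0.47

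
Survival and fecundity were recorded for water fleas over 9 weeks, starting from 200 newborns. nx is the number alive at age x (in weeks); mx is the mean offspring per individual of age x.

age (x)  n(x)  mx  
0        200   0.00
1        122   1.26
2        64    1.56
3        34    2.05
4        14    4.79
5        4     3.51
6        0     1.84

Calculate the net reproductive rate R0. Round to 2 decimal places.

lx = nx/n0 = nx/200: 1, 0.61, 0.32, 0.17, 0.07, 0.02, 0
lx·mx by age: 0, 0.7686, 0.4992, 0.3485, 0.3353, 0.0702, 0
R0 = Σ lx·mx = 2.0218 → 2.02

2.02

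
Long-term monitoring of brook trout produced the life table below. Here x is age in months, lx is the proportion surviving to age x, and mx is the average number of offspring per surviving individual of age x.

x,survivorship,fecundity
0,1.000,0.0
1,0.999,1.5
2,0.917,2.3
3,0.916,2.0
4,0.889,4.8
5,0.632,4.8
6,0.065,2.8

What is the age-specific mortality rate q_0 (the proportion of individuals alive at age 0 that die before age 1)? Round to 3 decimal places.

0.001

q_0 = (l_0 − l_1) / l_0 = (1 − 0.999) / 1
     = 0.001 / 1 = 0.001 → 0.001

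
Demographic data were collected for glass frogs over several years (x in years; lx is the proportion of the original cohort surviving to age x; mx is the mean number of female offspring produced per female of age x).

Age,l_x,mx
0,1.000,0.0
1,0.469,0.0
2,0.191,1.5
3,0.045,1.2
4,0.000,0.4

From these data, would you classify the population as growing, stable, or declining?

declining

R0 = Σ lx·mx = 0 + 0 + 0.2865 + 0.054 + 0 = 0.3405
R0 < 1, so the population is declining.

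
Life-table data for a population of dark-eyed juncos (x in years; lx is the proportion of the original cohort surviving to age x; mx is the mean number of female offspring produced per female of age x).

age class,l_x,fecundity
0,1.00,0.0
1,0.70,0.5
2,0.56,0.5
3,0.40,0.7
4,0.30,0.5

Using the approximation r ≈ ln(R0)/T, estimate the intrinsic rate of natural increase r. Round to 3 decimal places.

R0 = Σ lx·mx = 0 + 0.35 + 0.28 + 0.28 + 0.15 = 1.06
Σ x·lx·mx = 2.35; T = 2.35/1.06 = 2.21698…
r ≈ ln(R0)/T = ln(1.06)/2.21698… = 0.02628… → 0.026

0.026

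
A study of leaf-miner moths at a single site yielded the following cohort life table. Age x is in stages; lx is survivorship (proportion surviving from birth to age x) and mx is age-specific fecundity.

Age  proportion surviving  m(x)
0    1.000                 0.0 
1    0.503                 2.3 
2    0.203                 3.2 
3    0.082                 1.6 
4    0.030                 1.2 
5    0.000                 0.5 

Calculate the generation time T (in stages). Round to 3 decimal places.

lx·mx: 0, 1.1569, 0.6496, 0.1312, 0.036, 0 → R0 = 1.9737
x·lx·mx: 0, 1.1569, 1.2992, 0.3936, 0.144, 0 → Σ = 2.9937
T = 2.9937 / 1.9737 = 1.516796… → 1.517

1.517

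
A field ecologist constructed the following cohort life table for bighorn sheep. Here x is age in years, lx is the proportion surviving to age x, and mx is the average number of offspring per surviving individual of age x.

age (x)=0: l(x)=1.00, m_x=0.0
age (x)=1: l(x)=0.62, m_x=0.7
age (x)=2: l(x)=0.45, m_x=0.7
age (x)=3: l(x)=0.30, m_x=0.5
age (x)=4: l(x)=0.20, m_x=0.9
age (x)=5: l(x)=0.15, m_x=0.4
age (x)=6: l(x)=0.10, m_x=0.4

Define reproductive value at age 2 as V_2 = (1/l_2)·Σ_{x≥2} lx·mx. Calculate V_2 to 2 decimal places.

1.66

lx·mx for x ≥ 2: 0.315, 0.15, 0.18, 0.06, 0.04 → sum = 0.745
V_2 = 0.745 / l_2 = 0.745 / 0.45 = 1.655556… → 1.66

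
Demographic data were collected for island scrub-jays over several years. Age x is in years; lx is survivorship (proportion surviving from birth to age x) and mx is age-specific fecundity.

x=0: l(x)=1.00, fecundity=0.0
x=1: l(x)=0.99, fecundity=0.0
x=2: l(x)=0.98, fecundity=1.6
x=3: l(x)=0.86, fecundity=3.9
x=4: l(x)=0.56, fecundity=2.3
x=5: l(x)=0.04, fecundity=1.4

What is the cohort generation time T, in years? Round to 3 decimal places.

2.973

lx·mx: 0, 0, 1.568, 3.354, 1.288, 0.056 → R0 = 6.266
x·lx·mx: 0, 0, 3.136, 10.062, 5.152, 0.28 → Σ = 18.63
T = 18.63 / 6.266 = 2.973189… → 2.973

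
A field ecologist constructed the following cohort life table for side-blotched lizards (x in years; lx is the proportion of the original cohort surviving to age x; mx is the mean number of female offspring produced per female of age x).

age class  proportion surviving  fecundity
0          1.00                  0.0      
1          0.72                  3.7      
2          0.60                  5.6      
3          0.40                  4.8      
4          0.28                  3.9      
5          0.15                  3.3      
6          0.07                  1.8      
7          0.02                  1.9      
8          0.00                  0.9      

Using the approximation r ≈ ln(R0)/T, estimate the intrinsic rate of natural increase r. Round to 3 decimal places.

0.957

R0 = Σ lx·mx = 0 + 2.664 + 3.36 + 1.92 + 1.092 + 0.495 + 0.126 + 0.038 + 0 = 9.695
Σ x·lx·mx = 23.009; T = 23.009/9.695 = 2.37329…
r ≈ ln(R0)/T = ln(9.695)/2.37329… = 0.95716… → 0.957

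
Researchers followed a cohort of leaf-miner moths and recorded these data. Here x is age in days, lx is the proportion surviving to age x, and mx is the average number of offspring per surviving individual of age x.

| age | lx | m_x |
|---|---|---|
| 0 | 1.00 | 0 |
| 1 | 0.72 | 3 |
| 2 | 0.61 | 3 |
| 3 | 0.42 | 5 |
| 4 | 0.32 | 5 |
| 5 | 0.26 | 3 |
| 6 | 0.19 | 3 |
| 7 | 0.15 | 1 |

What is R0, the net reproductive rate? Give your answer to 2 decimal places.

lx·mx by age: 0, 2.16, 1.83, 2.1, 1.6, 0.78, 0.57, 0.15
R0 = Σ lx·mx = 9.19 → 9.19

9.19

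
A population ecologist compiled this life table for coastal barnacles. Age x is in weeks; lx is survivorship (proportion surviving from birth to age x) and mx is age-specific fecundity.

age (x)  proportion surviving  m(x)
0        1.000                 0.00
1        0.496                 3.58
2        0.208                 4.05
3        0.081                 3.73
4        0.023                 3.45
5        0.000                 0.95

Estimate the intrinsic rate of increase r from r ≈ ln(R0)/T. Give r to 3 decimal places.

R0 = Σ lx·mx = 0 + 1.77568 + 0.8424 + 0.30213 + 0.07935 + 0 = 2.99956
Σ x·lx·mx = 4.68427; T = 4.68427/2.99956 = 1.56165…
r ≈ ln(R0)/T = ln(2.99956)/1.56165… = 0.7034… → 0.703

0.703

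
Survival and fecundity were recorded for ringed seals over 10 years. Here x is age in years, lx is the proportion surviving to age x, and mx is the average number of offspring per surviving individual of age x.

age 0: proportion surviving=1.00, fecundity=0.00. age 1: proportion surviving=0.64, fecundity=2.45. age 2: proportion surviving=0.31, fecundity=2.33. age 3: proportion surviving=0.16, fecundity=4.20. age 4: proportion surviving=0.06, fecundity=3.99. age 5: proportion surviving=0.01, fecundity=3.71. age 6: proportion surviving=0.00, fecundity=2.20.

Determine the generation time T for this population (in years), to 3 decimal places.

1.906

lx·mx: 0, 1.568, 0.7223, 0.672, 0.2394, 0.0371, 0 → R0 = 3.2388
x·lx·mx: 0, 1.568, 1.4446, 2.016, 0.9576, 0.1855, 0 → Σ = 6.1717
T = 6.1717 / 3.2388 = 1.905551… → 1.906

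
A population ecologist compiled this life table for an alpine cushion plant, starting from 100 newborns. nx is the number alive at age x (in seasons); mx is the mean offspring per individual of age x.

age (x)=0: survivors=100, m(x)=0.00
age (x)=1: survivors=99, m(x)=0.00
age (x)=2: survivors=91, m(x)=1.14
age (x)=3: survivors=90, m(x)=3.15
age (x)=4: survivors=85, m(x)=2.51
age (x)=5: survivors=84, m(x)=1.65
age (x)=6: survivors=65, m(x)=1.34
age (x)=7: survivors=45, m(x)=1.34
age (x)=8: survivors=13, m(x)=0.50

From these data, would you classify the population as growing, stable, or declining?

growing

lx = nx/n0 = nx/100: 1, 0.99, 0.91, 0.9, 0.85, 0.84, 0.65, 0.45, 0.13
R0 = Σ lx·mx = 0 + 0 + 1.0374 + 2.835 + 2.1335 + 1.386 + 0.871 + 0.603 + 0.065 = 8.9309
R0 > 1, so the population is growing.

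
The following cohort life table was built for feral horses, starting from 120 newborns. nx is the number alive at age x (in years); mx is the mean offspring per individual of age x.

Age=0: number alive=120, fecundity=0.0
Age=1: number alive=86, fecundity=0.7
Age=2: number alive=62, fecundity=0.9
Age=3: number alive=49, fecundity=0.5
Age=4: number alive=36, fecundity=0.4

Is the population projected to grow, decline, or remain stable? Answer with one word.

lx = nx/n0 = nx/120: 1, 0.71667…, 0.51667…, 0.40833…, 0.3
R0 = Σ lx·mx = 0 + 0.501667… + 0.465… + 0.204167… + 0.12 = 1.290833…
R0 > 1, so the population is growing.

growing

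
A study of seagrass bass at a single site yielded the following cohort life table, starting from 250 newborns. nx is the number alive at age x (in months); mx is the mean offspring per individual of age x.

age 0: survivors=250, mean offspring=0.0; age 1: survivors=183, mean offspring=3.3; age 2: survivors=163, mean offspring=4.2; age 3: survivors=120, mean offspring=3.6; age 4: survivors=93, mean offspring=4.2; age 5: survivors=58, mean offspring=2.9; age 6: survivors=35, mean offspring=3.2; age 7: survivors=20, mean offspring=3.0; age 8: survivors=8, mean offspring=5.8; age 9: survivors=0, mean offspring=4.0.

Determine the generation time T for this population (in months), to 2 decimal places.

lx = nx/n0 = nx/250: 1, 0.732, 0.652, 0.48, 0.372, 0.232, 0.14, 0.08, 0.032, 0
lx·mx: 0, 2.4156, 2.7384, 1.728, 1.5624, 0.6728, 0.448, 0.24, 0.1856, 0 → R0 = 9.9908
x·lx·mx: 0, 2.4156, 5.4768, 5.184, 6.2496, 3.364, 2.688, 1.68, 1.4848, 0 → Σ = 28.5428
T = 28.5428 / 9.9908 = 2.856908… → 2.86

2.86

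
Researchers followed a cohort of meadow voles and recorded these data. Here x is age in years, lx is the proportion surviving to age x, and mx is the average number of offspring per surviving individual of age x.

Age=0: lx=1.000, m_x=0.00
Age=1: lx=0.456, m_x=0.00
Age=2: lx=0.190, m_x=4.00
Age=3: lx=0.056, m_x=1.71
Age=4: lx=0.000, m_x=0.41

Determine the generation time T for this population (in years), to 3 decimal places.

lx·mx: 0, 0, 0.76, 0.09576, 0 → R0 = 0.85576
x·lx·mx: 0, 0, 1.52, 0.28728, 0 → Σ = 1.80728
T = 1.80728 / 0.85576 = 2.111901… → 2.112

2.112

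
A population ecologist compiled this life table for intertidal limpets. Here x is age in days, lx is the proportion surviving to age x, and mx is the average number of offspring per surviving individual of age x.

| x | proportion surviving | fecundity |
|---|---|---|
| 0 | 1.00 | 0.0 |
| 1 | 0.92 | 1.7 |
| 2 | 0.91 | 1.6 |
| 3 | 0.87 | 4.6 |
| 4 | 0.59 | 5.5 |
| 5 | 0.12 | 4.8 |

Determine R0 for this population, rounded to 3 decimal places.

10.843

lx·mx by age: 0, 1.564, 1.456, 4.002, 3.245, 0.576
R0 = Σ lx·mx = 10.843 → 10.843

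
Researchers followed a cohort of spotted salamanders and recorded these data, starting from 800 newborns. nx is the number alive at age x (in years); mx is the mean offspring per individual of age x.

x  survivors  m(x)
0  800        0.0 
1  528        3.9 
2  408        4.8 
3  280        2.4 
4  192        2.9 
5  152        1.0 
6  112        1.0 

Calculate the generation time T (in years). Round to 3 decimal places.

2.114

lx = nx/n0 = nx/800: 1, 0.66, 0.51, 0.35, 0.24, 0.19, 0.14
lx·mx: 0, 2.574, 2.448, 0.84, 0.696, 0.19, 0.14 → R0 = 6.888
x·lx·mx: 0, 2.574, 4.896, 2.52, 2.784, 0.95, 0.84 → Σ = 14.564
T = 14.564 / 6.888 = 2.114402… → 2.114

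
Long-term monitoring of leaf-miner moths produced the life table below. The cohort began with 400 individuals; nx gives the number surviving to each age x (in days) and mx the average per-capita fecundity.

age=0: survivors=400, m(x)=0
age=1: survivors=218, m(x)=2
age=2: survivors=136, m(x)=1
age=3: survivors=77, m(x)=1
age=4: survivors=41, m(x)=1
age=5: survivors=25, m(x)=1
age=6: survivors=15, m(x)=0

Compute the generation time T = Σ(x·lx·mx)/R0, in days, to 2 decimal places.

1.72

lx = nx/n0 = nx/400: 1, 0.545, 0.34, 0.1925, 0.1025, 0.0625, 0.0375
lx·mx: 0, 1.09, 0.34, 0.1925, 0.1025, 0.0625, 0 → R0 = 1.7875
x·lx·mx: 0, 1.09, 0.68, 0.5775, 0.41, 0.3125, 0 → Σ = 3.07
T = 3.07 / 1.7875 = 1.717483… → 1.72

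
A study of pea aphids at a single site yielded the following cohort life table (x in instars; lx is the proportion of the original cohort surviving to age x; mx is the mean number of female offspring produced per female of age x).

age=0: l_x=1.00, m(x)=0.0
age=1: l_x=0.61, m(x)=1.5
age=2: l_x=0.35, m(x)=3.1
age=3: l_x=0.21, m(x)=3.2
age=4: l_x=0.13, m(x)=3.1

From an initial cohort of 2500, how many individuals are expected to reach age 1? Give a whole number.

Expected survivors = N0 · l_1 = 2500 × 0.61 = 1525 → 1525

1525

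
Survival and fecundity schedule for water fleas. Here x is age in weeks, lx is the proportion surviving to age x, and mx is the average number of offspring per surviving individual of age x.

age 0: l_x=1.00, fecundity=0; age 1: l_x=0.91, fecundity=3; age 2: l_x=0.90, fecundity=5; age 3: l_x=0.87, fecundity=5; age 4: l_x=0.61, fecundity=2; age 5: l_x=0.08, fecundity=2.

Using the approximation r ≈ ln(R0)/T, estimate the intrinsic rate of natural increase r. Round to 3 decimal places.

1.090

R0 = Σ lx·mx = 0 + 2.73 + 4.5 + 4.35 + 1.22 + 0.16 = 12.96
Σ x·lx·mx = 30.46; T = 30.46/12.96 = 2.35031…
r ≈ ln(R0)/T = ln(12.96)/2.35031… = 1.09001… → 1.090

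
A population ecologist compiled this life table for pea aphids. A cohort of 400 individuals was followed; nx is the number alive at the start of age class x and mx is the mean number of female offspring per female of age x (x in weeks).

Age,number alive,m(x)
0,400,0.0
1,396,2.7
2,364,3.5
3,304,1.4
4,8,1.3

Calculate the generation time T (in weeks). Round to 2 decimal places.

lx = nx/n0 = nx/400: 1, 0.99, 0.91, 0.76, 0.02
lx·mx: 0, 2.673, 3.185, 1.064, 0.026 → R0 = 6.948
x·lx·mx: 0, 2.673, 6.37, 3.192, 0.104 → Σ = 12.339
T = 12.339 / 6.948 = 1.775907… → 1.78

1.78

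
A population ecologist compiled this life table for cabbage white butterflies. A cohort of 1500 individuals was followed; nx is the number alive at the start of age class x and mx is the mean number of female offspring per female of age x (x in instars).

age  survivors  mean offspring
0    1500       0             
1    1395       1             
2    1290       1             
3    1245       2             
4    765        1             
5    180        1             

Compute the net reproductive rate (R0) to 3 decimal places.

lx = nx/n0 = nx/1500: 1, 0.93, 0.86, 0.83, 0.51, 0.12
lx·mx by age: 0, 0.93, 0.86, 1.66, 0.51, 0.12
R0 = Σ lx·mx = 4.08 → 4.080

4.080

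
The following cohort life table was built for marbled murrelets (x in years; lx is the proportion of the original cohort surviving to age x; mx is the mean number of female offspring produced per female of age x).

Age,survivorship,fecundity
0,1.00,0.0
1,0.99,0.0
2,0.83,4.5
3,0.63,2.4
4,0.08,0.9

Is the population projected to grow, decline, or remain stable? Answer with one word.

growing

R0 = Σ lx·mx = 0 + 0 + 3.735 + 1.512 + 0.072 = 5.319
R0 > 1, so the population is growing.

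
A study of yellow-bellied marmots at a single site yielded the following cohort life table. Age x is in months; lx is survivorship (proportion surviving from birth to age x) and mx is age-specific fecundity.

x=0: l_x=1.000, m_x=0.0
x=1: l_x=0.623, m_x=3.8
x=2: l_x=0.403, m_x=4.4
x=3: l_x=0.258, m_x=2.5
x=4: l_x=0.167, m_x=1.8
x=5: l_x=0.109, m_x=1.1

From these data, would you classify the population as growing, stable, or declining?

R0 = Σ lx·mx = 0 + 2.3674 + 1.7732 + 0.645 + 0.3006 + 0.1199 = 5.2061
R0 > 1, so the population is growing.

growing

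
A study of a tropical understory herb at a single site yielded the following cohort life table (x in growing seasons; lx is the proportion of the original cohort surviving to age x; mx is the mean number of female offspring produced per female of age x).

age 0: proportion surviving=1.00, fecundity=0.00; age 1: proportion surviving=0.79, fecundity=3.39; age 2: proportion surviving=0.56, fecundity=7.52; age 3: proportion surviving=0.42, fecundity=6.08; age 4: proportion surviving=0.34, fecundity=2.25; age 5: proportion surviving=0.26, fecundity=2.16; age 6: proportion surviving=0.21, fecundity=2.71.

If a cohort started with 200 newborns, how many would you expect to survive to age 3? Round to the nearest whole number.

84

Expected survivors = N0 · l_3 = 200 × 0.42 = 84 → 84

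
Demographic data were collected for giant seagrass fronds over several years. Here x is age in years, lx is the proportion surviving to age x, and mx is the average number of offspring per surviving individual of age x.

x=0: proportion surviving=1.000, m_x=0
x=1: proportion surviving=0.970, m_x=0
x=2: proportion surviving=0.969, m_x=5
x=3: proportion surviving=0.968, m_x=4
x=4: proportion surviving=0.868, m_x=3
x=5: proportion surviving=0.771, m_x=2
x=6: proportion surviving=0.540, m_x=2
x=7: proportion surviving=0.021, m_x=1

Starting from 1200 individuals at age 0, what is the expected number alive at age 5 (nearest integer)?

925

Expected survivors = N0 · l_5 = 1200 × 0.771 = 925.2 → 925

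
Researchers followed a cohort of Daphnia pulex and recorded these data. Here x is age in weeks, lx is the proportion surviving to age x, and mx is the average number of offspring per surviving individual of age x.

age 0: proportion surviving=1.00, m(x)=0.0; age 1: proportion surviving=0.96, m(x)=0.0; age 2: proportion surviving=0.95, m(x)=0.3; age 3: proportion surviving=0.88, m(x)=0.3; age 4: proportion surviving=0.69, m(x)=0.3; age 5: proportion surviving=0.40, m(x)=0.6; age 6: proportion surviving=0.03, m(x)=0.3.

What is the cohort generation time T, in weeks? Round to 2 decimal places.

lx·mx: 0, 0, 0.285, 0.264, 0.207, 0.24, 0.009 → R0 = 1.005
x·lx·mx: 0, 0, 0.57, 0.792, 0.828, 1.2, 0.054 → Σ = 3.444
T = 3.444 / 1.005 = 3.426866… → 3.43

3.43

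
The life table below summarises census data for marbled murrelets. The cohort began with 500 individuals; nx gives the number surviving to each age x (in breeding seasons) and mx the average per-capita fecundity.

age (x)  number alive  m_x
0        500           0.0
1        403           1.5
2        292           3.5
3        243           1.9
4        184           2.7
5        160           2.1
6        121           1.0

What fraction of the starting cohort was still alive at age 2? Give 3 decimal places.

l_2 = n_2/n_0 = 292/500 = 0.584 → 0.584

0.584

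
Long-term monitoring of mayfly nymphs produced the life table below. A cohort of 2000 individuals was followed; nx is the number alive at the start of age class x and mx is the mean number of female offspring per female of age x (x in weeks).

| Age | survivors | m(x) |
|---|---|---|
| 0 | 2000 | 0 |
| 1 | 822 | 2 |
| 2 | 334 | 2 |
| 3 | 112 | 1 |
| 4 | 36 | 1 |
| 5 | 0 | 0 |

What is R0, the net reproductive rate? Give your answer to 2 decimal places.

lx = nx/n0 = nx/2000: 1, 0.411, 0.167, 0.056, 0.018, 0
lx·mx by age: 0, 0.822, 0.334, 0.056, 0.018, 0
R0 = Σ lx·mx = 1.23 → 1.23

1.23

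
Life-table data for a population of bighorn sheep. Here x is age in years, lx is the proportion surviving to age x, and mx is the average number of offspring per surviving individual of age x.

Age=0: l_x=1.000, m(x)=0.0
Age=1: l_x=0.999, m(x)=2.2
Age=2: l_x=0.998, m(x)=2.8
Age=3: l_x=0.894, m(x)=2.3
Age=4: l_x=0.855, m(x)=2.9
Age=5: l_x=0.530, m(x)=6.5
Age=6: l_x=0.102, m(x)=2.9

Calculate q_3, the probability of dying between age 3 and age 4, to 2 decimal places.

q_3 = (l_3 − l_4) / l_3 = (0.894 − 0.855) / 0.894
     = 0.039 / 0.894 = 0.043624… → 0.04

0.04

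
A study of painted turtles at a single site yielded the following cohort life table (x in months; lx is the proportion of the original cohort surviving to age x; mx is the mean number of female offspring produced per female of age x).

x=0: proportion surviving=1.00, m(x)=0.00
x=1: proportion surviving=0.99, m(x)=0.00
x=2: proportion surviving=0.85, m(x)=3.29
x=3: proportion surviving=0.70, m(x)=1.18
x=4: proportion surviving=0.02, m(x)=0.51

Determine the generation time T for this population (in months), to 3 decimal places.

lx·mx: 0, 0, 2.7965, 0.826, 0.0102 → R0 = 3.6327
x·lx·mx: 0, 0, 5.593, 2.478, 0.0408 → Σ = 8.1118
T = 8.1118 / 3.6327 = 2.232995… → 2.233

2.233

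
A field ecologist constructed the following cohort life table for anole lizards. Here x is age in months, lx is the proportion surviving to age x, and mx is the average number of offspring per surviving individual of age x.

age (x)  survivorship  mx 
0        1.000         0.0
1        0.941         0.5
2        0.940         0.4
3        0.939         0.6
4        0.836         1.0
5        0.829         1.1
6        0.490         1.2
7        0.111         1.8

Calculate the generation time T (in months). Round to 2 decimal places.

3.99

lx·mx: 0, 0.4705, 0.376, 0.5634, 0.836, 0.9119, 0.588, 0.1998 → R0 = 3.9456
x·lx·mx: 0, 0.4705, 0.752, 1.6902, 3.344, 4.5595, 3.528, 1.3986 → Σ = 15.7428
T = 15.7428 / 3.9456 = 3.989964… → 3.99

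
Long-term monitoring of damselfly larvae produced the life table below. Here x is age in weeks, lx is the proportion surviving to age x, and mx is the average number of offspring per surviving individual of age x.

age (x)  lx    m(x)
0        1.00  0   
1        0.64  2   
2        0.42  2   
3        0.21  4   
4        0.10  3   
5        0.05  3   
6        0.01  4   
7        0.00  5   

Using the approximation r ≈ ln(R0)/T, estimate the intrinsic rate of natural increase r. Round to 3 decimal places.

0.557

R0 = Σ lx·mx = 0 + 1.28 + 0.84 + 0.84 + 0.3 + 0.15 + 0.04 + 0 = 3.45
Σ x·lx·mx = 7.67; T = 7.67/3.45 = 2.22319…
r ≈ ln(R0)/T = ln(3.45)/2.22319… = 0.55703… → 0.557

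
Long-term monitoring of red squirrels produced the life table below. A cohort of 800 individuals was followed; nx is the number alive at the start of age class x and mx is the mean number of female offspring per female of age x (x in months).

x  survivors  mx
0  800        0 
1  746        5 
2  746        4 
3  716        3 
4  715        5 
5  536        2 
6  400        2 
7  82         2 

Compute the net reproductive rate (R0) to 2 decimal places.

18.09

lx = nx/n0 = nx/800: 1, 0.9325, 0.9325, 0.895, 0.89375, 0.67, 0.5, 0.1025
lx·mx by age: 0, 4.6625, 3.73, 2.685, 4.46875, 1.34, 1, 0.205
R0 = Σ lx·mx = 18.09125 → 18.09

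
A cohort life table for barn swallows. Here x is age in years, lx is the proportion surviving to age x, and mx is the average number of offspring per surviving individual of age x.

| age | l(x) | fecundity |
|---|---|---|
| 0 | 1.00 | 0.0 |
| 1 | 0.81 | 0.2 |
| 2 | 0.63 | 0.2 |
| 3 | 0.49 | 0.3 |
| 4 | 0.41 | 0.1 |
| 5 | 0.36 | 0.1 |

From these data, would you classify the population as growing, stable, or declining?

declining

R0 = Σ lx·mx = 0 + 0.162 + 0.126 + 0.147 + 0.041 + 0.036 = 0.512
R0 < 1, so the population is declining.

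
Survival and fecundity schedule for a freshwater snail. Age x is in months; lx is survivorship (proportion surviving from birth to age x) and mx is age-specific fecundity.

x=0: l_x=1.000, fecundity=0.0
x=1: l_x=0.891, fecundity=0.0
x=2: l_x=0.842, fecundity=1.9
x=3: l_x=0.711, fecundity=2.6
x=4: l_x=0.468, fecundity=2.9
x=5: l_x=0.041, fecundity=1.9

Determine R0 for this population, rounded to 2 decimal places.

lx·mx by age: 0, 0, 1.5998, 1.8486, 1.3572, 0.0779
R0 = Σ lx·mx = 4.8835 → 4.88

4.88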